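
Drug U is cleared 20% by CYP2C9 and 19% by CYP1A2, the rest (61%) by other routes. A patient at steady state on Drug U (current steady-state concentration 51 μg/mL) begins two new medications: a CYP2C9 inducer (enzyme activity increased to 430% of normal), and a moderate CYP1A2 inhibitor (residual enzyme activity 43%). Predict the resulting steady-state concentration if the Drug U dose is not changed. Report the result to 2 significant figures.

The CYP2C9 pathway (20% of clearance) rises to 4.3× activity: 0.2 × 4.3 = 0.86.
The CYP1A2 pathway (19% of clearance) falls to 0.43× activity: 0.19 × 0.43 = 0.0817.
The remaining 61% of clearance is unaffected.
Relative clearance = 0.86 + 0.0817 + 0.61 = 1.5517.
New steady-state concentration = 51 / 1.5517 = 33 μg/mL (concentration scales inversely with clearance).

33 μg/mL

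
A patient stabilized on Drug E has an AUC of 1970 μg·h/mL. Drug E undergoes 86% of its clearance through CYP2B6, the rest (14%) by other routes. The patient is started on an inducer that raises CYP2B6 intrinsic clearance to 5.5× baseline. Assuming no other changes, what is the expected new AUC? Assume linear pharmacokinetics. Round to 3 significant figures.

405 μg·h/mL

The CYP2B6 pathway (86% of clearance) rises to 5.5× activity: 0.86 × 5.5 = 4.73.
Non-CYP routes (14%) are unchanged.
Relative clearance = 4.73 + 0.14 = 4.87.
New AUC = baseline ÷ relative clearance = 1970 / 4.87 = 405 μg·h/mL.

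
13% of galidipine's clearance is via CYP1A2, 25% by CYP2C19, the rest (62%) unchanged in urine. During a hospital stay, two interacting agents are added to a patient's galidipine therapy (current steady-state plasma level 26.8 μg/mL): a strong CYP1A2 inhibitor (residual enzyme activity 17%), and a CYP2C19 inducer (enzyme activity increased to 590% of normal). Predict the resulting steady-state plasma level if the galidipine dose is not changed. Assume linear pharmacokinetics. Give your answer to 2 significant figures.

The CYP1A2 pathway (13% of clearance) falls to 0.17× activity: 0.13 × 0.17 = 0.0221.
The CYP2C19 pathway (25% of clearance) rises to 5.9× activity: 0.25 × 5.9 = 1.475.
Non-CYP routes (62%) are unchanged.
New clearance relative to baseline: 0.0221 + 1.475 + 0.62 = 2.1171.
Steady-state plasma level ∝ 1/CL: new value = 26.8 / 2.1171 = 13 μg/mL.

13 μg/mL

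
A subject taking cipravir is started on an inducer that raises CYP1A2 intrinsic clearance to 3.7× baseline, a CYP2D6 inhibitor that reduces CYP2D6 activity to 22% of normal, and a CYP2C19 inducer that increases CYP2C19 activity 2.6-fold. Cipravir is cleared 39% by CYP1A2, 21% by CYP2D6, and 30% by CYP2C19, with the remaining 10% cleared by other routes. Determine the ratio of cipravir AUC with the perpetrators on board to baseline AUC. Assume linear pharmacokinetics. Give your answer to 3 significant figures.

0.422

The CYP1A2 pathway (39% of clearance) is boosted to 3.7× activity: 0.39 × 3.7 = 1.443.
The CYP2D6 pathway (21% of clearance) drops to 0.22× activity: 0.21 × 0.22 = 0.0462.
The CYP2C19 pathway (30% of clearance) increases to 2.6× activity: 0.3 × 2.6 = 0.78.
Non-CYP routes (10%) are unchanged.
CL_new/CL_old = 1.443 + 0.0462 + 0.78 + 0.1 = 2.3692.
Net AUC ratio = 1 / 2.3692 = 0.422.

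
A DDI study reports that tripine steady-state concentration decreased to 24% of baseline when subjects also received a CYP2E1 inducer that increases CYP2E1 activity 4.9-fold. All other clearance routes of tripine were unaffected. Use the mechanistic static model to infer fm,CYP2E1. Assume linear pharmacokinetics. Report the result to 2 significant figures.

0.81

Let x = fm,CYP2E1. Because steady-state concentration ∝ 1/CL, relative clearance rose to 1/0.240 = 4.167.
Only the CYP2E1 route changed, so 4.167 = x·4.9 + (1 − x), giving x = 0.81.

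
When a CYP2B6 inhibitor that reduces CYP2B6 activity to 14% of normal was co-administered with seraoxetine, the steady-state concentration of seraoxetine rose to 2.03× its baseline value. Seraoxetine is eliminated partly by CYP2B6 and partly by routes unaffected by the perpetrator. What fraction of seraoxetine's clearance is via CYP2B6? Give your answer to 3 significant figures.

0.590

CL'/CL = 1 / 2.03 = 0.4926
0.14·fm + (1 − fm) = 0.4926
fm = (0.4926 − 1) / (0.14 − 1) = 0.590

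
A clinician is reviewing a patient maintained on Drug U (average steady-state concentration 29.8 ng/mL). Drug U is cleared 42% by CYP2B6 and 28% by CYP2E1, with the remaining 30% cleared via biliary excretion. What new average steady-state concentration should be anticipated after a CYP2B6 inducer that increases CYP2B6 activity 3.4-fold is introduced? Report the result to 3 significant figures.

The CYP2B6 pathway (42% of clearance) rises to 3.4× activity: 0.42 × 3.4 = 1.428.
CYP2E1 (28%) and the residual 30% are unaffected.
New clearance relative to baseline: 1.428 + 0.28 + 0.3 = 2.008.
New average steady-state concentration = baseline ÷ relative clearance = 29.8 / 2.008 = 14.8 ng/mL.

14.8 ng/mL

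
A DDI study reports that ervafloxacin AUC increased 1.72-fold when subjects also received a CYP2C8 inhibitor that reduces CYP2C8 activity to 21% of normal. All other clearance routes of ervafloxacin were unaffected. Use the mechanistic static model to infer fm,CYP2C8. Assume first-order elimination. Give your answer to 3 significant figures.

0.530

Let fm be the CYP2C8 fraction. New clearance relative to baseline = fm × 0.21 + (1 − fm).
AUC ratio = 1 / (new CL fraction), so new CL fraction = 1 / 1.72 = 0.5814.
fm × 0.21 + 1 − fm = 0.5814  ⇒  fm × (0.21 − 1) = −0.4186  ⇒  fm = 0.530.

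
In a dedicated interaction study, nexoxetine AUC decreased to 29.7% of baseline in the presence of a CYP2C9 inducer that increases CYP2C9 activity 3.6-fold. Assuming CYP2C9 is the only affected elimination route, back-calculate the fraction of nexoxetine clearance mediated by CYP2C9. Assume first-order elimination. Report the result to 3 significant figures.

0.910

CL'/CL = 1 / 0.297 = 3.367
3.6·fm + (1 − fm) = 3.367
fm = (3.367 − 1) / (3.6 − 1) = 0.910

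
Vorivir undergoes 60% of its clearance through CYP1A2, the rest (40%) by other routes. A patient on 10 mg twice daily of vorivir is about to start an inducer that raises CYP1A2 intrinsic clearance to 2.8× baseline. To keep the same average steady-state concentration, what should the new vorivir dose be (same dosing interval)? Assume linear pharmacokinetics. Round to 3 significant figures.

20.8 mg

The CYP1A2 pathway (60% of clearance) is boosted to 2.8× activity: 0.6 × 2.8 = 1.68.
The remaining 40% of clearance is unaffected.
CL_new/CL_old = 1.68 + 0.4 = 2.08.
To maintain the same steady-state level, dose must scale with clearance: new dose = 10 × 2.08 = 20.8 mg.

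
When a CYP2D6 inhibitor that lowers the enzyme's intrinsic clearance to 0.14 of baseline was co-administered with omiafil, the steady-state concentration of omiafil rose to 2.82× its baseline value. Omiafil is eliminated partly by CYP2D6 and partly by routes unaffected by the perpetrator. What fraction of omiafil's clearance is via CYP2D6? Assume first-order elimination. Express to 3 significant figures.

0.750

Let fm be the CYP2D6 fraction. New clearance relative to baseline = fm × 0.14 + (1 − fm).
Steady-state concentration ratio = 1 / (new CL fraction), so new CL fraction = 1 / 2.82 = 0.3546.
fm × 0.14 + 1 − fm = 0.3546  ⇒  fm × (0.14 − 1) = −0.6454  ⇒  fm = 0.750.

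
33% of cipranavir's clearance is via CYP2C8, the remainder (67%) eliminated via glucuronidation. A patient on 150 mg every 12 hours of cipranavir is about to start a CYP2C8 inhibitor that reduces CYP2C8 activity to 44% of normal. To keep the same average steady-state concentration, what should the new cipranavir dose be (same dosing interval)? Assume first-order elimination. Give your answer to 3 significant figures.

122 mg

The CYP2C8 pathway (33% of clearance) is reduced to 0.44× activity: 0.33 × 0.44 = 0.1452.
The remaining 67% of clearance is unaffected.
CL_new/CL_old = 0.1452 + 0.67 = 0.8152.
Exposure is unchanged when dose changes in proportion to clearance. New dose = 150 mg × 0.8152 = 122 mg.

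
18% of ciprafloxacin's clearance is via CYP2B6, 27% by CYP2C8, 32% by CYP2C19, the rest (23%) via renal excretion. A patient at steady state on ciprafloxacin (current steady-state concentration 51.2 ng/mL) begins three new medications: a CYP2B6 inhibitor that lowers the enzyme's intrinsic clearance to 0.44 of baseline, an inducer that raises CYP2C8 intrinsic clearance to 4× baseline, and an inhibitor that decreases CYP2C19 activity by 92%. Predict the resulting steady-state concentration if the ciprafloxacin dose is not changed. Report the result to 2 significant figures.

36 ng/mL

The CYP2B6 pathway (18% of clearance) falls to 0.44× activity: 0.18 × 0.44 = 0.0792.
The CYP2C8 pathway (27% of clearance) increases to 4× activity: 0.27 × 4 = 1.08.
The CYP2C19 pathway (32% of clearance) drops to 0.08× activity: 0.32 × 0.08 = 0.0256.
Non-CYP routes (23%) are unchanged.
Relative clearance = 0.0792 + 1.08 + 0.0256 + 0.23 = 1.4148.
New steady-state concentration = 51.2 / 1.4148 = 36 ng/mL (concentration scales inversely with clearance).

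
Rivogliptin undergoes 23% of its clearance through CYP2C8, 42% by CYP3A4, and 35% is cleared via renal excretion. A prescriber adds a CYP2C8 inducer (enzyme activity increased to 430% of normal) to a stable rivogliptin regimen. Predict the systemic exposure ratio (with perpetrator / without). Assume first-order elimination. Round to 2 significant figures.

CYP2C8: 0.23 × 4.3 = 0.989
CYP3A4: 0.42 (unchanged)
Other: 0.35 (unchanged)
New clearance relative to baseline: 0.989 + 0.42 + 0.35 = 1.759.
Since systemic exposure ∝ 1/CL, the ratio is 1 / 1.759 = 0.57.

0.57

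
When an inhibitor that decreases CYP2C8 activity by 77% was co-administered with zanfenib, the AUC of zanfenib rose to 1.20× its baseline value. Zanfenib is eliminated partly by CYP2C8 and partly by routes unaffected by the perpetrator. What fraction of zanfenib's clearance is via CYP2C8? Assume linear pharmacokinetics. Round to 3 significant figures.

Write x for the fraction cleared via CYP2C8. The observed AUC change means clearance fell to 1/1.20 = 0.8333 of baseline.
Only the CYP2C8 route changed, so 0.8333 = x·0.23 + (1 − x), giving x = 0.216.

0.216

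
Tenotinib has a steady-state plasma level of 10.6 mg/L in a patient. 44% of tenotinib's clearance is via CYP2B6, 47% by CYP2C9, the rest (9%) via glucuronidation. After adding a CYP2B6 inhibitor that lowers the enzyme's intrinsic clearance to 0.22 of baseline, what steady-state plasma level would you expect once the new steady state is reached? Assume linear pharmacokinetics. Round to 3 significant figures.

16.1 mg/L

The CYP2B6 pathway (44% of clearance) falls to 0.22× activity: 0.44 × 0.22 = 0.0968.
CYP2C9 (47%) and the residual 9% are unaffected.
CL_new/CL_old = 0.0968 + 0.47 + 0.09 = 0.6568.
New steady-state plasma level = baseline ÷ relative clearance = 10.6 / 0.6568 = 16.1 mg/L.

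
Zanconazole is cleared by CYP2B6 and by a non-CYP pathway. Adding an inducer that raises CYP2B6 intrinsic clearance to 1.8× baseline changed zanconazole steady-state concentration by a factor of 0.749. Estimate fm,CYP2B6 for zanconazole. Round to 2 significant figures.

0.42

Let fm be the CYP2B6 fraction. New clearance relative to baseline = fm × 1.8 + (1 − fm).
Steady-state concentration ratio = 1 / (new CL fraction), so new CL fraction = 1 / 0.749 = 1.335.
fm × 1.8 + 1 − fm = 1.335  ⇒  fm × (1.8 − 1) = 0.3351  ⇒  fm = 0.42.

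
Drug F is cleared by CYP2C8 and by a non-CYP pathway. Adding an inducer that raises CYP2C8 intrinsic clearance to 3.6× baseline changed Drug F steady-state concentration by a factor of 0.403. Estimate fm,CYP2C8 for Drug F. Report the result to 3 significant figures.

0.570

Let x = fm,CYP2C8. Because steady-state concentration ∝ 1/CL, relative clearance rose to 1/0.403 = 2.481.
Only the CYP2C8 route changed, so 2.481 = x·3.6 + (1 − x), giving x = 0.570.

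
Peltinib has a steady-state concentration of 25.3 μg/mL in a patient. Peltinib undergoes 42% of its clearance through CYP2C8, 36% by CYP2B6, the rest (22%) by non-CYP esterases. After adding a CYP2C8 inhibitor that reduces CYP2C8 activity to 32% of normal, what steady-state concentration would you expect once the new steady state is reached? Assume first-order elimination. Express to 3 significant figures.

The CYP2C8 pathway (42% of clearance) falls to 0.32× activity: 0.42 × 0.32 = 0.1344.
CYP2B6 (36%) and the residual 22% are unaffected.
New clearance relative to baseline: 0.1344 + 0.36 + 0.22 = 0.7144.
With dosing unchanged, steady-state concentration scales as 1/CL: 25.3 / 0.7144 = 35.4 μg/mL.

35.4 μg/mL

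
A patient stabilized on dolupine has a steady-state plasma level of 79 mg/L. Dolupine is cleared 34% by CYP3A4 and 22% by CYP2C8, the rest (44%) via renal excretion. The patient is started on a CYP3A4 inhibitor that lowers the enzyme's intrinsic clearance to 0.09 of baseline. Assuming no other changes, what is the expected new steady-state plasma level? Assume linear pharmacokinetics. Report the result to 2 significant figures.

The CYP3A4 pathway (34% of clearance) falls to 0.09× activity: 0.34 × 0.09 = 0.0306.
CYP2C8 (22%) and the residual 44% are unaffected.
CL_new/CL_old = 0.0306 + 0.22 + 0.44 = 0.6906.
With dosing unchanged, steady-state plasma level scales as 1/CL: 79 / 0.6906 = 1.1 × 10² mg/L.

1.1 × 10² mg/L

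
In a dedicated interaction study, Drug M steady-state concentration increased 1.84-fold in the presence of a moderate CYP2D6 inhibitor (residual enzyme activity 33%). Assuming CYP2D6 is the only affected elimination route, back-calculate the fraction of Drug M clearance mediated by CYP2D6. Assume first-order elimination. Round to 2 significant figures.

0.68

Let fm be the CYP2D6 fraction. New clearance relative to baseline = fm × 0.33 + (1 − fm).
Steady-state concentration ratio = 1 / (new CL fraction), so new CL fraction = 1 / 1.84 = 0.5435.
fm × 0.33 + 1 − fm = 0.5435  ⇒  fm × (0.33 − 1) = −0.4565  ⇒  fm = 0.68.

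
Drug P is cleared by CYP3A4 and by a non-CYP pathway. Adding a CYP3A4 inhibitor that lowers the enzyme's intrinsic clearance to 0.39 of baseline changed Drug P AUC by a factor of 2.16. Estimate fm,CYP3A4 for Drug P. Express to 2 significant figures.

0.88

Let fm be the CYP3A4 fraction. New clearance relative to baseline = fm × 0.39 + (1 − fm).
AUC ratio = 1 / (new CL fraction), so new CL fraction = 1 / 2.16 = 0.463.
fm × 0.39 + 1 − fm = 0.463  ⇒  fm × (0.39 − 1) = −0.537  ⇒  fm = 0.88.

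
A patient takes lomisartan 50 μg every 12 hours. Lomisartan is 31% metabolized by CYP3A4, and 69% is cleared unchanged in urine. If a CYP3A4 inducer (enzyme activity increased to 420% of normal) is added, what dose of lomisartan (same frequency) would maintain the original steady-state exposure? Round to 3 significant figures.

99.6 μg

The CYP3A4 pathway (31% of clearance) rises to 4.2× activity: 0.31 × 4.2 = 1.302.
The remaining 69% of clearance is unaffected.
New clearance relative to baseline: 1.302 + 0.69 = 1.992.
Css,avg = (dose rate)/CL, so holding Css fixed requires dose ∝ CL: 50 × 1.992 = 99.6 μg.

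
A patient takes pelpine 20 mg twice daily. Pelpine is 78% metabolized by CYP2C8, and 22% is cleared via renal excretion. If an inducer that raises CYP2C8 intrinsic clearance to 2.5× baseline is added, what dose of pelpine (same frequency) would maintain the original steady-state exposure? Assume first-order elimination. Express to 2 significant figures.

43 mg

The CYP2C8 pathway (78% of clearance) is boosted to 2.5× activity: 0.78 × 2.5 = 1.95.
Non-CYP routes (22%) are unchanged.
CL_new/CL_old = 1.95 + 0.22 = 2.17.
Exposure is unchanged when dose changes in proportion to clearance. New dose = 20 mg × 2.17 = 43 mg.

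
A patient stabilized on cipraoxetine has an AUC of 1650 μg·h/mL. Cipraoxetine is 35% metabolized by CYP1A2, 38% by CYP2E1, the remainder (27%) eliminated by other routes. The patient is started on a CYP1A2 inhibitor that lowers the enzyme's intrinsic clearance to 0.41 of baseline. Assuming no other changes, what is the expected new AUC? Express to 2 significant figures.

The CYP1A2 pathway (35% of clearance) falls to 0.41× activity: 0.35 × 0.41 = 0.1435.
CYP2E1 (38%) and the residual 27% are unaffected.
CL_new/CL_old = 0.1435 + 0.38 + 0.27 = 0.7935.
With dosing unchanged, AUC scales as 1/CL: 1650 / 0.7935 = 2.1 × 10³ μg·h/mL.

2.1 × 10³ μg·h/mL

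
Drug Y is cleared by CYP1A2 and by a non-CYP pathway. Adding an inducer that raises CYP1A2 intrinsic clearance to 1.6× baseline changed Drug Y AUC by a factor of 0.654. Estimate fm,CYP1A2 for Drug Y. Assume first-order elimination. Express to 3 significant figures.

CL'/CL = 1 / 0.654 = 1.529
1.6·fm + (1 − fm) = 1.529
fm = (1.529 − 1) / (1.6 − 1) = 0.882

0.882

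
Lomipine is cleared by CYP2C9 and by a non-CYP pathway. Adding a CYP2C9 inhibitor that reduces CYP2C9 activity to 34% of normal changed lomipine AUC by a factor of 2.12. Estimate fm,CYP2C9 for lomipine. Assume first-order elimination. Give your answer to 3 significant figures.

CL'/CL = 1 / 2.12 = 0.4717
0.34·fm + (1 − fm) = 0.4717
fm = (0.4717 − 1) / (0.34 − 1) = 0.800

0.800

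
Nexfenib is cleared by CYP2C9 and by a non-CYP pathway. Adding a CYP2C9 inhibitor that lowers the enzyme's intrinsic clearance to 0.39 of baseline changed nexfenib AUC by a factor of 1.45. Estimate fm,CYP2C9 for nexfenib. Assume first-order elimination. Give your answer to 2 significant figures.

0.51

Let x = fm,CYP2C9. Because AUC ∝ 1/CL, relative clearance fell to 1/1.45 = 0.6897.
Setting x·0.39 + (1 − x) = 0.6897 and solving: x = (0.6897 − 1)/(0.39 − 1) = 0.51.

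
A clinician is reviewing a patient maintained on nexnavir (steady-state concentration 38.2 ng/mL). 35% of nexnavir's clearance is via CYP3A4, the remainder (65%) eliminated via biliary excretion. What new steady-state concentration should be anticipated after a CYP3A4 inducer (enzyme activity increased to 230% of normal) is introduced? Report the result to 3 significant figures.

26.3 ng/mL

The CYP3A4 pathway (35% of clearance) rises to 2.3× activity: 0.35 × 2.3 = 0.805.
The remaining 65% of clearance is unaffected.
Relative clearance = 0.805 + 0.65 = 1.455.
New steady-state concentration = baseline ÷ relative clearance = 38.2 / 1.455 = 26.3 ng/mL.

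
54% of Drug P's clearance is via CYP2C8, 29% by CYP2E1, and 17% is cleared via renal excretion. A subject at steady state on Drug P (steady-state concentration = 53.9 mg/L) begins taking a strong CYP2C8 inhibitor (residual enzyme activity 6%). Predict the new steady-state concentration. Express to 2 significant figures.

The CYP2C8 pathway (54% of clearance) drops to 0.06× activity: 0.54 × 0.06 = 0.0324.
CYP2E1 (29%) and the residual 17% are unaffected.
CL_new/CL_old = 0.0324 + 0.29 + 0.17 = 0.4924.
New steady-state concentration = baseline ÷ relative clearance = 53.9 / 0.4924 = 1.1 × 10² mg/L.

1.1 × 10² mg/L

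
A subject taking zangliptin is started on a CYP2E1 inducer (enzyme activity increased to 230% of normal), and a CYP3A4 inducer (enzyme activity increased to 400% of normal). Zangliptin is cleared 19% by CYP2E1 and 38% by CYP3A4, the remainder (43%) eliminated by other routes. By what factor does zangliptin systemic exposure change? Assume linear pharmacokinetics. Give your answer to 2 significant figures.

The CYP2E1 pathway (19% of clearance) is boosted to 2.3× activity: 0.19 × 2.3 = 0.437.
The CYP3A4 pathway (38% of clearance) rises to 4× activity: 0.38 × 4 = 1.52.
The remaining 43% of clearance is unaffected.
Relative clearance = 0.437 + 1.52 + 0.43 = 2.387.
Systemic exposure ∝ 1/CL: fold-change = 1 / 2.387 = 0.42.

0.42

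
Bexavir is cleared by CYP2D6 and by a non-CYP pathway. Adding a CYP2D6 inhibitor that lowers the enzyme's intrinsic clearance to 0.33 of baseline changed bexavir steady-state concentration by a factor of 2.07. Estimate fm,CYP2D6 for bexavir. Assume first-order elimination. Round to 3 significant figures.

Call the CYP2D6 fraction fm. After the interaction, CL_new/CL_old = fm × 0.33 + (1 − fm).
Steady-state concentration ratio = 1 / (new CL fraction), so new CL fraction = 1 / 2.07 = 0.4831.
fm × 0.33 + 1 − fm = 0.4831  ⇒  fm × (0.33 − 1) = −0.5169  ⇒  fm = 0.772.

0.772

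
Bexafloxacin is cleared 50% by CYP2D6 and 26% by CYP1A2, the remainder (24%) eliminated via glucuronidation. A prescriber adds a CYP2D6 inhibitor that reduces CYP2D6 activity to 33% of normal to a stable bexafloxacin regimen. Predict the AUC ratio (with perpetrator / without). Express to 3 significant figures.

The CYP2D6 pathway (50% of clearance) is reduced to 0.33× activity: 0.5 × 0.33 = 0.165.
CYP1A2 (26%) and the residual 24% are unaffected.
New clearance relative to baseline: 0.165 + 0.26 + 0.24 = 0.665.
AUC is inversely proportional to clearance, so the fold-change is 1 / 0.665 = 1.50.

1.50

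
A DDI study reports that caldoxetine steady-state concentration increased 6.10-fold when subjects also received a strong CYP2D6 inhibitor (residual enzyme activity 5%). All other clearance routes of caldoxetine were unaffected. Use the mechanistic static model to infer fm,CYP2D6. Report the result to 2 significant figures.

0.88

Let x = fm,CYP2D6. Because steady-state concentration ∝ 1/CL, relative clearance fell to 1/6.10 = 0.1639.
Only the CYP2D6 route changed, so 0.1639 = x·0.05 + (1 − x), giving x = 0.88.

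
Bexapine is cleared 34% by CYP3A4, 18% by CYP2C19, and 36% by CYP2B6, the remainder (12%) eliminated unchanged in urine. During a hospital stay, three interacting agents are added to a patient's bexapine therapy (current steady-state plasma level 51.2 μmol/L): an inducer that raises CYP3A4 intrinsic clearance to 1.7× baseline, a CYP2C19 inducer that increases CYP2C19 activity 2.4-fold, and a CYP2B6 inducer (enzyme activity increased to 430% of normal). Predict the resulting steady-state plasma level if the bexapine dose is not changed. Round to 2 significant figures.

19 μmol/L

The CYP3A4 pathway (34% of clearance) increases to 1.7× activity: 0.34 × 1.7 = 0.578.
The CYP2C19 pathway (18% of clearance) rises to 2.4× activity: 0.18 × 2.4 = 0.432.
The CYP2B6 pathway (36% of clearance) is boosted to 4.3× activity: 0.36 × 4.3 = 1.548.
The remaining 12% of clearance is unaffected.
CL_new/CL_old = 0.578 + 0.432 + 1.548 + 0.12 = 2.678.
Steady-state plasma level ∝ 1/CL: new value = 51.2 / 2.678 = 19 μmol/L.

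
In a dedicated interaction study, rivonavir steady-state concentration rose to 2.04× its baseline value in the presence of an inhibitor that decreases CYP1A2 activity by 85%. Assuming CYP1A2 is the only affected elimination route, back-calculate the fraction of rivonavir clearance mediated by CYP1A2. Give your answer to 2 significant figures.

CL'/CL = 1 / 2.04 = 0.4902
0.15·fm + (1 − fm) = 0.4902
fm = (0.4902 − 1) / (0.15 − 1) = 0.60

0.60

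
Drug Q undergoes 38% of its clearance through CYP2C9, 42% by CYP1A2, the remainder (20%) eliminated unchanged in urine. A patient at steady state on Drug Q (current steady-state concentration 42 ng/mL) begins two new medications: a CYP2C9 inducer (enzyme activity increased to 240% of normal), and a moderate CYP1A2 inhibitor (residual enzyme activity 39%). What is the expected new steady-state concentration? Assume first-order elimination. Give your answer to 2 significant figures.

33 ng/mL

The CYP2C9 pathway (38% of clearance) increases to 2.4× activity: 0.38 × 2.4 = 0.912.
The CYP1A2 pathway (42% of clearance) is reduced to 0.39× activity: 0.42 × 0.39 = 0.1638.
The remaining 20% of clearance is unaffected.
New clearance relative to baseline: 0.912 + 0.1638 + 0.2 = 1.2758.
Dividing the baseline by the relative clearance: 42 / 1.2758 = 33 ng/mL.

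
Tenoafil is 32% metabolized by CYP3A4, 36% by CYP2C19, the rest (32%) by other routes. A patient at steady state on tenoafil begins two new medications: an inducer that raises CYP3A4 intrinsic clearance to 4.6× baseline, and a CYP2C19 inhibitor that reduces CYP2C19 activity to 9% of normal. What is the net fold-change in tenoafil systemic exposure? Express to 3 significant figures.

The CYP3A4 pathway (32% of clearance) rises to 4.6× activity: 0.32 × 4.6 = 1.472.
The CYP2C19 pathway (36% of clearance) drops to 0.09× activity: 0.36 × 0.09 = 0.0324.
The remaining 32% of clearance is unaffected.
CL_new/CL_old = 1.472 + 0.0324 + 0.32 = 1.8244.
Systemic exposure ∝ 1/CL: fold-change = 1 / 1.8244 = 0.548.

0.548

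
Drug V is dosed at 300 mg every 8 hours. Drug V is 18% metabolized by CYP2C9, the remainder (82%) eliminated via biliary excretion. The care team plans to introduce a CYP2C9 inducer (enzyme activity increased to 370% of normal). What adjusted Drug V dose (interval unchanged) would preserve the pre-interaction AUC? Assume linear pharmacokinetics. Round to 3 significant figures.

The CYP2C9 pathway (18% of clearance) rises to 3.7× activity: 0.18 × 3.7 = 0.666.
Non-CYP routes (82%) are unchanged.
CL_new/CL_old = 0.666 + 0.82 = 1.486.
Exposure is unchanged when dose changes in proportion to clearance. New dose = 300 mg × 1.486 = 446 mg.

446 mg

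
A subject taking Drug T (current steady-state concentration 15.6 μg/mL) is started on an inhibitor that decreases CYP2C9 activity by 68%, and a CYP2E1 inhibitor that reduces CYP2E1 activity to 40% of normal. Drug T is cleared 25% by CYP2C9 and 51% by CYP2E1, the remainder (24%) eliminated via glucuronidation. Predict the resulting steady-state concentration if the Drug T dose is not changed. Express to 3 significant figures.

The CYP2C9 pathway (25% of clearance) is reduced to 0.32× activity: 0.25 × 0.32 = 0.08.
The CYP2E1 pathway (51% of clearance) drops to 0.4× activity: 0.51 × 0.4 = 0.204.
The remaining 24% of clearance is unaffected.
Relative clearance = 0.08 + 0.204 + 0.24 = 0.524.
Steady-state concentration ∝ 1/CL: new value = 15.6 / 0.524 = 29.8 μg/mL.

29.8 μg/mL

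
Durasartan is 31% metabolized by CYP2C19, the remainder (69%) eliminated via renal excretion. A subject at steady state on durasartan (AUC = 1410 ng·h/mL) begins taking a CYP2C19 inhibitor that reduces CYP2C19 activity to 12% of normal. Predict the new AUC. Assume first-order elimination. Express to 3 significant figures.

The CYP2C19 pathway (31% of clearance) drops to 0.12× activity: 0.31 × 0.12 = 0.0372.
The remaining 69% of clearance is unaffected.
Relative clearance = 0.0372 + 0.69 = 0.7272.
New AUC = baseline ÷ relative clearance = 1410 / 0.7272 = 1.94 × 10³ ng·h/mL.

1.94 × 10³ ng·h/mL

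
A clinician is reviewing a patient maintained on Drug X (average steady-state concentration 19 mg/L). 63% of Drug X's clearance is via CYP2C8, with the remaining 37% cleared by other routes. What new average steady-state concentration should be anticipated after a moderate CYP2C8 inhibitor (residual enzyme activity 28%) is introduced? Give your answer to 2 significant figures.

The CYP2C8 pathway (63% of clearance) is reduced to 0.28× activity: 0.63 × 0.28 = 0.1764.
The remaining 37% of clearance is unaffected.
CL_new/CL_old = 0.1764 + 0.37 = 0.5464.
Average steady-state concentration ∝ 1/CL, so new value = 19 / 0.5464 = 35 mg/L.

35 mg/L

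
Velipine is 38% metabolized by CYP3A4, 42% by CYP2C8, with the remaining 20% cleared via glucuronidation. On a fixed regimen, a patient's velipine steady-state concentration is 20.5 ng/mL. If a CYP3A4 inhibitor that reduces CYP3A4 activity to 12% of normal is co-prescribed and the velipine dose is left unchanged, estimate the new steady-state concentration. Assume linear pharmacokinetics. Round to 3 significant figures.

The CYP3A4 pathway (38% of clearance) falls to 0.12× activity: 0.38 × 0.12 = 0.0456.
CYP2C8 (42%) and the residual 20% are unaffected.
Relative clearance = 0.0456 + 0.42 + 0.2 = 0.6656.
Steady-state concentration ∝ 1/CL, so new value = 20.5 / 0.6656 = 30.8 ng/mL.

30.8 ng/mL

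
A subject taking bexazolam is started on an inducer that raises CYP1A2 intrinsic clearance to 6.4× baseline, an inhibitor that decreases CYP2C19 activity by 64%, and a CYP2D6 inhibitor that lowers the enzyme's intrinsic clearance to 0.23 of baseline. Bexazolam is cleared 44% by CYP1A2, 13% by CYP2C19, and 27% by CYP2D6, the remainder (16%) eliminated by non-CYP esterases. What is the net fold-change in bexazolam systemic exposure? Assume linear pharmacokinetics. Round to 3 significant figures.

0.324

The CYP1A2 pathway (44% of clearance) rises to 6.4× activity: 0.44 × 6.4 = 2.816.
The CYP2C19 pathway (13% of clearance) drops to 0.36× activity: 0.13 × 0.36 = 0.0468.
The CYP2D6 pathway (27% of clearance) is reduced to 0.23× activity: 0.27 × 0.23 = 0.0621.
The remaining 16% of clearance is unaffected.
New clearance relative to baseline: 2.816 + 0.0468 + 0.0621 + 0.16 = 3.0849.
Systemic exposure ∝ 1/CL: fold-change = 1 / 3.0849 = 0.324.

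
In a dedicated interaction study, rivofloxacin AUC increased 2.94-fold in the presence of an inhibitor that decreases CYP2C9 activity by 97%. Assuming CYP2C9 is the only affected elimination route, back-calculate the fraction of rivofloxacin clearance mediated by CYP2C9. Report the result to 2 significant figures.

Call the CYP2C9 fraction fm. After the interaction, CL_new/CL_old = fm × 0.03 + (1 − fm).
AUC ratio = 1 / (new CL fraction), so new CL fraction = 1 / 2.94 = 0.3401.
fm × 0.03 + 1 − fm = 0.3401  ⇒  fm × (0.03 − 1) = −0.6599  ⇒  fm = 0.68.

0.68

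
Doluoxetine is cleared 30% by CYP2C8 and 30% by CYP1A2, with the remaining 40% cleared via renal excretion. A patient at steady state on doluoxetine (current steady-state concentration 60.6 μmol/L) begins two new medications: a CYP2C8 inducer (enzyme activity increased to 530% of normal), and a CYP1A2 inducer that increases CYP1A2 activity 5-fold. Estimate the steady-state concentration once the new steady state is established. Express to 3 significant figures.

17.4 μmol/L

CYP2C8: 0.3 × 5.3 = 1.59
CYP1A2: 0.3 × 5 = 1.5
Other: 0.4 (unchanged)
CL_new/CL_old = 1.59 + 1.5 + 0.4 = 3.49.
Steady-state concentration ∝ 1/CL: new value = 60.6 / 3.49 = 17.4 μmol/L.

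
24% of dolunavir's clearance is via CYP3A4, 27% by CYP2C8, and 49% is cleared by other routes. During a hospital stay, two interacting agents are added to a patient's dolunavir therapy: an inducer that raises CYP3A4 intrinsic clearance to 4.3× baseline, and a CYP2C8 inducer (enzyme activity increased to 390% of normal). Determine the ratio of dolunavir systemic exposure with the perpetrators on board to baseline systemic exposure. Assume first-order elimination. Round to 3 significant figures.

The CYP3A4 pathway (24% of clearance) rises to 4.3× activity: 0.24 × 4.3 = 1.032.
The CYP2C8 pathway (27% of clearance) is boosted to 3.9× activity: 0.27 × 3.9 = 1.053.
The remaining 49% of clearance is unaffected.
New clearance relative to baseline: 1.032 + 1.053 + 0.49 = 2.575.
Because systemic exposure varies inversely with clearance, the combined effect is 1 / 2.575 = 0.388.

0.388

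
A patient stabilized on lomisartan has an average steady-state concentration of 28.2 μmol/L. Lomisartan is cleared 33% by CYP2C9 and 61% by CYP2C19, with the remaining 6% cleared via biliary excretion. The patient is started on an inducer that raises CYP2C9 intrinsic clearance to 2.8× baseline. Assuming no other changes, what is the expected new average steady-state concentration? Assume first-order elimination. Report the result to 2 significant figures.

18 μmol/L

The CYP2C9 pathway (33% of clearance) rises to 2.8× activity: 0.33 × 2.8 = 0.924.
CYP2C19 (61%) and the residual 6% are unaffected.
CL_new/CL_old = 0.924 + 0.61 + 0.06 = 1.594.
New average steady-state concentration = baseline ÷ relative clearance = 28.2 / 1.594 = 18 μmol/L.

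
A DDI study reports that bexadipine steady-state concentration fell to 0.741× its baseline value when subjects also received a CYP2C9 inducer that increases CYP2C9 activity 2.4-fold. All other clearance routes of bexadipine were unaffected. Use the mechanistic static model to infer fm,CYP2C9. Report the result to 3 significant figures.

CL'/CL = 1 / 0.741 = 1.35
2.4·fm + (1 − fm) = 1.35
fm = (1.35 − 1) / (2.4 − 1) = 0.250

0.250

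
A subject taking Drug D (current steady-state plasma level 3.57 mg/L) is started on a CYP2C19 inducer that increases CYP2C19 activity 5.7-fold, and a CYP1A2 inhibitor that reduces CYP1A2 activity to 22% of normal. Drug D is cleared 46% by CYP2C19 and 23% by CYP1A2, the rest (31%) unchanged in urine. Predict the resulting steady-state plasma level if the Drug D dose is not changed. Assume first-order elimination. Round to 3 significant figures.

CYP2C19: 0.46 × 5.7 = 2.622
CYP1A2: 0.23 × 0.22 = 0.0506
Other: 0.31 (unchanged)
Relative clearance = 2.622 + 0.0506 + 0.31 = 2.9826.
Steady-state plasma level ∝ 1/CL: new value = 3.57 / 2.9826 = 1.20 mg/L.

1.20 mg/L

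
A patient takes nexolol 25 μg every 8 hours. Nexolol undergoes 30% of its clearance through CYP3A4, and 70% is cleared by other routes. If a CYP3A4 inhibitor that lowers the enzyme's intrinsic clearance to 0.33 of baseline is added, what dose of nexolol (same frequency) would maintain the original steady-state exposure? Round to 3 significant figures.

The CYP3A4 pathway (30% of clearance) drops to 0.33× activity: 0.3 × 0.33 = 0.099.
Non-CYP routes (70%) are unchanged.
New clearance relative to baseline: 0.099 + 0.7 = 0.799.
Css,avg = (dose rate)/CL, so holding Css fixed requires dose ∝ CL: 25 × 0.799 = 20.0 μg.

20.0 μg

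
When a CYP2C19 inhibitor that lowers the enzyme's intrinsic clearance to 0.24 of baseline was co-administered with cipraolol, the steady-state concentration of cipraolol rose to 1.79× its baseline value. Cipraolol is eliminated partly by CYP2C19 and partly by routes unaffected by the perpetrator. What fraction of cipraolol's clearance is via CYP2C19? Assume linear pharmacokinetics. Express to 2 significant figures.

0.58

Call the CYP2C19 fraction fm. After the interaction, CL_new/CL_old = fm × 0.24 + (1 − fm).
Steady-state concentration ratio = 1 / (new CL fraction), so new CL fraction = 1 / 1.79 = 0.5587.
fm × 0.24 + 1 − fm = 0.5587  ⇒  fm × (0.24 − 1) = −0.4413  ⇒  fm = 0.58.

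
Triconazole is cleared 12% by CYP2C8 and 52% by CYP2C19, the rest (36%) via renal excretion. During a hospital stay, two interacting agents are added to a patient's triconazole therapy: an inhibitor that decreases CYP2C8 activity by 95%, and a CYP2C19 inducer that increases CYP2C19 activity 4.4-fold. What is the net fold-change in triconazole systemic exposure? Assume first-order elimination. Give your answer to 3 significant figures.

The CYP2C8 pathway (12% of clearance) falls to 0.05× activity: 0.12 × 0.05 = 0.006.
The CYP2C19 pathway (52% of clearance) rises to 4.4× activity: 0.52 × 4.4 = 2.288.
The remaining 36% of clearance is unaffected.
New clearance relative to baseline: 0.006 + 2.288 + 0.36 = 2.654.
Systemic exposure ∝ 1/CL: fold-change = 1 / 2.654 = 0.377.

0.377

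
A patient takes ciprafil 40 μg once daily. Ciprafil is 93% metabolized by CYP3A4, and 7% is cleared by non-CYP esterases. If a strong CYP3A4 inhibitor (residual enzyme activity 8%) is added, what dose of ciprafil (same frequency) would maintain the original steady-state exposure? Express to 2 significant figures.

The CYP3A4 pathway (93% of clearance) falls to 0.08× activity: 0.93 × 0.08 = 0.0744.
The remaining 7% of clearance is unaffected.
New clearance relative to baseline: 0.0744 + 0.07 = 0.1444.
To maintain the same steady-state level, dose must scale with clearance: new dose = 40 × 0.1444 = 5.8 μg.

5.8 μg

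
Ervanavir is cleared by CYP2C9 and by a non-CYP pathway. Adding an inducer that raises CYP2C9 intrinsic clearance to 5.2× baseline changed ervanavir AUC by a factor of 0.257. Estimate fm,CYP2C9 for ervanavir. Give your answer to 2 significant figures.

Let x = fm,CYP2C9. Because AUC ∝ 1/CL, relative clearance rose to 1/0.257 = 3.891.
Setting x·5.2 + (1 − x) = 3.891 and solving: x = (3.891 − 1)/(5.2 − 1) = 0.69.

0.69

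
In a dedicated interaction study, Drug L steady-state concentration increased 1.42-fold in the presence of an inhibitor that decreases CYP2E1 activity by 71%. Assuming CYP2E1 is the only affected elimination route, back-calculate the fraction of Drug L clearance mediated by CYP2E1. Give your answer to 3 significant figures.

Let fm be the CYP2E1 fraction. New clearance relative to baseline = fm × 0.29 + (1 − fm).
Steady-state concentration ratio = 1 / (new CL fraction), so new CL fraction = 1 / 1.42 = 0.7042.
fm × 0.29 + 1 − fm = 0.7042  ⇒  fm × (0.29 − 1) = −0.2958  ⇒  fm = 0.417.

0.417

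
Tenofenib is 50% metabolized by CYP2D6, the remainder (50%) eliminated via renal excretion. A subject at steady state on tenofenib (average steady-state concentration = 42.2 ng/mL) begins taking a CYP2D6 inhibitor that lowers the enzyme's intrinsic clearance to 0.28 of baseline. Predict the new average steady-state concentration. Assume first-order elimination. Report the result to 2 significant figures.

The CYP2D6 pathway (50% of clearance) falls to 0.28× activity: 0.5 × 0.28 = 0.14.
The remaining 50% of clearance is unaffected.
New clearance relative to baseline: 0.14 + 0.5 = 0.64.
Average steady-state concentration ∝ 1/CL, so new value = 42.2 / 0.64 = 66 ng/mL.

66 ng/mL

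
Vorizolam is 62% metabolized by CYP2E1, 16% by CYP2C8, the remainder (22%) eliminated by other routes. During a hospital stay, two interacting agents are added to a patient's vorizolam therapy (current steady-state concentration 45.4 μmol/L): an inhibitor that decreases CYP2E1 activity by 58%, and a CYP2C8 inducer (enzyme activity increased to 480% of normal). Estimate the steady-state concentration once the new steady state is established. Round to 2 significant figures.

36 μmol/L

CYP2E1: 0.62 × 0.42 = 0.2604
CYP2C8: 0.16 × 4.8 = 0.768
Other: 0.22 (unchanged)
CL_new/CL_old = 0.2604 + 0.768 + 0.22 = 1.2484.
New steady-state concentration = 45.4 / 1.2484 = 36 μmol/L (concentration scales inversely with clearance).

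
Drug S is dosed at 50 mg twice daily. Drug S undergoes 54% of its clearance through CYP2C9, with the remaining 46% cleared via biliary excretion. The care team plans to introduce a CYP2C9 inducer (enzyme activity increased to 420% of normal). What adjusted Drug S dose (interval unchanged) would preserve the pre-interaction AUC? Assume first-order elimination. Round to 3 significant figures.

The CYP2C9 pathway (54% of clearance) is boosted to 4.2× activity: 0.54 × 4.2 = 2.268.
Non-CYP routes (46%) are unchanged.
New clearance relative to baseline: 2.268 + 0.46 = 2.728.
Css,avg = (dose rate)/CL, so holding Css fixed requires dose ∝ CL: 50 × 2.728 = 136 mg.

136 mg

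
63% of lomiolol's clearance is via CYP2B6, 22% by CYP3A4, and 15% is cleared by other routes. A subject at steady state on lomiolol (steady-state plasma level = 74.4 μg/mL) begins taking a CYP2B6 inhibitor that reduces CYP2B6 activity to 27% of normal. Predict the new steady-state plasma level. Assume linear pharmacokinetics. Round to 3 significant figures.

The CYP2B6 pathway (63% of clearance) is reduced to 0.27× activity: 0.63 × 0.27 = 0.1701.
CYP3A4 (22%) and the residual 15% are unaffected.
Relative clearance = 0.1701 + 0.22 + 0.15 = 0.5401.
Steady-state plasma level ∝ 1/CL, so new value = 74.4 / 0.5401 = 138 μg/mL.

138 μg/mL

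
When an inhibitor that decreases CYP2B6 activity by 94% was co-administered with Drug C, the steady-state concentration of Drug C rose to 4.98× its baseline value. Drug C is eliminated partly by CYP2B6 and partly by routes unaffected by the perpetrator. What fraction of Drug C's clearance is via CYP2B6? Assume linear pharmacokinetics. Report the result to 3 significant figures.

Call the CYP2B6 fraction fm. After the interaction, CL_new/CL_old = fm × 0.06 + (1 − fm).
Steady-state concentration ratio = 1 / (new CL fraction), so new CL fraction = 1 / 4.98 = 0.2008.
fm × 0.06 + 1 − fm = 0.2008  ⇒  fm × (0.06 − 1) = −0.7992  ⇒  fm = 0.850.

0.850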